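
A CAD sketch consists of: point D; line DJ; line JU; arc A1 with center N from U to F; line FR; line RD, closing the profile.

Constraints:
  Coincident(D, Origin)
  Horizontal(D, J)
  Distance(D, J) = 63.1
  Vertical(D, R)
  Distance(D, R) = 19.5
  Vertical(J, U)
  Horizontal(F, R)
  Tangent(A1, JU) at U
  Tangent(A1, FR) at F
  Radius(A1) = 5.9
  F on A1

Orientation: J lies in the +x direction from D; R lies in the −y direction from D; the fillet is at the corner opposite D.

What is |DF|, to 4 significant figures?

60.43

The virtual corner opposite D is at (63.10, -19.50). Since A1 is tangent to JU there, NU ⟂ JU and since A1 is tangent to FR there, NF ⟂ FR, with radius 5.9, so the center N sits 5.9 in from both sides at N = (57.20, -13.60). That places the tangent points at U = (63.10, -13.60) on JU and F = (57.20, -19.50) on FR. Then |DF| = |F − D| = 60.43.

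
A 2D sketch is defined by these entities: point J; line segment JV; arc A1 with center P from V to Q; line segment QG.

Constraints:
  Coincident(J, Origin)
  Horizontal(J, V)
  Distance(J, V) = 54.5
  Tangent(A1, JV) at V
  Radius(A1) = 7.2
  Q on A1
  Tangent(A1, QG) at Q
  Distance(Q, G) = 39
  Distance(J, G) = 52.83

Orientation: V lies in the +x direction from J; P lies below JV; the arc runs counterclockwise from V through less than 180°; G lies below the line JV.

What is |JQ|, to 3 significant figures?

48.0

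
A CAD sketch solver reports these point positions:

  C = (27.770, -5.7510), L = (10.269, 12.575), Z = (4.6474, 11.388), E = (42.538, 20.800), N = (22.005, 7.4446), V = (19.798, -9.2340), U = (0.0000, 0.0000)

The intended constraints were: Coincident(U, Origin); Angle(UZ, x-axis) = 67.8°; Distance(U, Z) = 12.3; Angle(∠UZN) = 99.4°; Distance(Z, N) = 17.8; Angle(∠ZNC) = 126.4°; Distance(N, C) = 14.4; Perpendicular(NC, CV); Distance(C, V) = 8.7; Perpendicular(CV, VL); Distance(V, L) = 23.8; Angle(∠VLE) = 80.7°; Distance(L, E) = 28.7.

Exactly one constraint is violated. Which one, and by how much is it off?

Distance(L, E) = 28.7 — off by 4.60.

U = (0.00, 0.00) ✓; UZ at 67.80° ✓; |UZ| = 12.30 ✓; ∠UZN = 99.40° ✓; |ZN| = 17.80 ✓; ∠ZNC = 126.4° ✓; |NC| = 14.40 ✓; ∠(NC, CV) = 90.00° ✓; |CV| = 8.700 ✓; ∠(CV, VL) = 90.00° ✓; |VL| = 23.80 ✓; ∠VLE = 80.70° ✓; |LE| = 33.30 ✗.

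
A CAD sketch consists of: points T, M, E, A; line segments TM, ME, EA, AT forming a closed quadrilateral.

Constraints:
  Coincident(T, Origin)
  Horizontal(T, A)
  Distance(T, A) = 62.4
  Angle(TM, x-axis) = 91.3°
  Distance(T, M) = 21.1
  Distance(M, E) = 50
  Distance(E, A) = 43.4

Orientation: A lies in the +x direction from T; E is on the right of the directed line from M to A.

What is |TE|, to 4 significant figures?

33.24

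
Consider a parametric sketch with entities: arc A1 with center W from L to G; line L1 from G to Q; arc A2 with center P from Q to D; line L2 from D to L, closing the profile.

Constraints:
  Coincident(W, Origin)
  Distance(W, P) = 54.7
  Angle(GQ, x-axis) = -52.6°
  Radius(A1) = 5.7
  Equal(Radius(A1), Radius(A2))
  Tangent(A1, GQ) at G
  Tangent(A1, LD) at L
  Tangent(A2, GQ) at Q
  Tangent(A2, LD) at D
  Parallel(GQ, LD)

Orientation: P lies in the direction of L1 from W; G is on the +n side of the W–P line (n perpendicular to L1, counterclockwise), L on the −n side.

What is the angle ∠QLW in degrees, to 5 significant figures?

78.228°

Tangency of A1 to both parallel lines with radius 5.7 puts G and L at W ± 5.7·n: G = (4.5282, 3.4620), L = (-4.5282, -3.4620). Equal radii place Q and D the same way about P: Q = P + 5.7·n = (37.752, -39.992), D = P − 5.7·n = (28.695, -46.917). Then cos ∠QLW = LQ·LW / (|LQ||LW|), giving 78.228°.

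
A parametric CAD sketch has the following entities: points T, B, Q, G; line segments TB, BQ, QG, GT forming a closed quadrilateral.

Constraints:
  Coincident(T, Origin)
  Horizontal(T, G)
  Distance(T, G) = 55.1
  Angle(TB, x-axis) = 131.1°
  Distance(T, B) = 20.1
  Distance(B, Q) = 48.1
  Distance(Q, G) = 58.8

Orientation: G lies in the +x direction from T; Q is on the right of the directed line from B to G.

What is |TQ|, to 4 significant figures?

29.96

T is at the origin; T and G share the same y with |TG| = 55.1 and G in +x, so G = (55.1, 0). TB runs at 131.1° with |TB| = 20.1, so B = (-13.21, 15.15). Q is determined by |BQ| = 48.1 and |QG| = 58.8 together: it lies at the intersection of circle(B, 48.1) and circle(G, 58.8). With |BG| = 69.97, the foot of the radical line on BG is 26.81 from B and the perpendicular offset is √(48.1² − 26.81²) = 39.93. Taking the right-of-BG solution: Q = (4.319, -29.64).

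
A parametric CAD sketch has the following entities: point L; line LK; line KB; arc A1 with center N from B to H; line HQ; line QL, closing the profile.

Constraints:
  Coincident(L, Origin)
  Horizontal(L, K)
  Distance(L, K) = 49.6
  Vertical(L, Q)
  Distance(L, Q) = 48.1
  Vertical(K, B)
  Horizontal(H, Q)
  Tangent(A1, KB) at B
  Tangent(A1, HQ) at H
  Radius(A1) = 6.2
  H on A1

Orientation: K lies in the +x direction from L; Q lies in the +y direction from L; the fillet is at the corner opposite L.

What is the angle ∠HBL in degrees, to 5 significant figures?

85.190°

L is at the origin; LK is horizontal with |LK| = 49.6 and K on the +x side, so K = (49.600, 0.0000). L and Q share the same x with |LQ| = 48.1 and Q on the +y side, so Q = (0.0000, 48.100). The virtual corner opposite L is at (49.600, 48.100). A1 meets KB tangentially, so NB is at right angles to KB and since A1 is tangent to HQ there, NH ⟂ HQ, with radius 6.2, so the center N sits 6.2 in from both sides at N = (43.400, 41.900). That places the tangent points at B = (49.600, 41.900) on KB and H = (43.400, 48.100) on HQ. Then cos ∠HBL = BH·BL / (|BH||BL|), giving 85.190°.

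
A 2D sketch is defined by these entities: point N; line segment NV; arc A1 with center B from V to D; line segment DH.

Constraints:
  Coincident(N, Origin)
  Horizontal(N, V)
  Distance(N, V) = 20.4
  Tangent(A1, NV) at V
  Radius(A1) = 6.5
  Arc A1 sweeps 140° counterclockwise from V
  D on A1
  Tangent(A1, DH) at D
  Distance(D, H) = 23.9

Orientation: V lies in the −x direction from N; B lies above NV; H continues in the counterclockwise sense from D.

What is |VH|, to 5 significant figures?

30.334

N is at the origin; N and V share the same y with |NV| = 20.4 and V on the −x side, so V = (-20.400, 0.0000). A1 meets NV tangentially, so BV is at right angles to NV, so B = V + (0, 6.5) = (-20.400, 6.5000). On A1, V sits at bearing -90° from B; a 140° counterclockwise sweep puts D at bearing 50°, so D = B + 6.5·(cos 50°, sin 50°) = (-16.222, 11.479). The tangent condition forces BD to be normal to DH, so DH runs along (−sin 50°, cos 50°); with |DH| = 23.9, H = (-34.530, 26.842). Then |VH| = |H − V| = 30.334.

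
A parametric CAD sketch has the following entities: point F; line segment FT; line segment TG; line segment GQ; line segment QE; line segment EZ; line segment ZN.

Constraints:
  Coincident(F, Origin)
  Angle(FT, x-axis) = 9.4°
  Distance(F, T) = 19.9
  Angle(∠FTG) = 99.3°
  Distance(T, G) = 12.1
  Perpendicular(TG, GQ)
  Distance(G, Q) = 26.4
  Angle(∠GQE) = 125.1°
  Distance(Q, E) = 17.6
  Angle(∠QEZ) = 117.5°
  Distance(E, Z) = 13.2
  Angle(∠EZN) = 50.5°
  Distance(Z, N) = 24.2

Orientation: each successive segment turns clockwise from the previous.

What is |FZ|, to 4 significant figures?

15.28

F is at the origin; FT runs at 9.4° with length 19.9, so T = (19.63, 3.250). ∠FTG = 99.3° gives TG at -71.30° from the x-axis; with |TG| = 12.1, G = (23.51, -8.211). TG is perpendicular to GQ, so GQ runs at -161.3°; with |GQ| = 26.4, Q = (-1.494, -16.68). ∠GQE = 125.1° gives QE at 143.8° from the x-axis; with |QE| = 17.6, E = (-15.70, -6.281). ∠QEZ = 117.5° gives EZ at 81.30° from the x-axis; with |EZ| = 13.2, Z = (-13.70, 6.768). Then |FZ| = |Z − F| = 15.28.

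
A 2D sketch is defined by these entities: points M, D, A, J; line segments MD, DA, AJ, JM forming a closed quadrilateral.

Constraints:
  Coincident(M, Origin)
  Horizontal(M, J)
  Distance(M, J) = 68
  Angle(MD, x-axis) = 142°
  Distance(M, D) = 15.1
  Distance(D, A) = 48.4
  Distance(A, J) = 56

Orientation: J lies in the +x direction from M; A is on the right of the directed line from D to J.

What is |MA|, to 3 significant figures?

33.8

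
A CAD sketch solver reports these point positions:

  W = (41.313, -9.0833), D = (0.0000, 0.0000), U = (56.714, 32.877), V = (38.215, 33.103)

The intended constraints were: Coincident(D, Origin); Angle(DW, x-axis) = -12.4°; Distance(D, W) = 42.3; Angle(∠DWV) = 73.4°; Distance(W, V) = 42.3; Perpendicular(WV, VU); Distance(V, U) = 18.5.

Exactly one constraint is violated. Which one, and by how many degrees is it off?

Perpendicular(WV, VU) — off by 4.90°.

D = (0.00, 0.00) ✓; DW at -12.40° ✓; |DW| = 42.30 ✓; ∠DWV = 73.40° ✓; |WV| = 42.30 ✓; ∠(WV, VU) = 94.90° ✗; |VU| = 18.50 ✓.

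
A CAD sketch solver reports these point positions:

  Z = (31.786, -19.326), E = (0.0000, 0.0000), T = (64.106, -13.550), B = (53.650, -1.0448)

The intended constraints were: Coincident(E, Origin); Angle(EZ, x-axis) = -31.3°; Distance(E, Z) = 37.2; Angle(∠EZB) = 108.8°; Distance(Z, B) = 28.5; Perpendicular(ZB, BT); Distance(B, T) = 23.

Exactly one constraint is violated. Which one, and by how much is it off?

Distance(B, T) = 23 — off by 6.70.

E = (0.00, 0.00) ✓; EZ at -31.30° ✓; |EZ| = 37.20 ✓; ∠EZB = 108.8° ✓; |ZB| = 28.50 ✓; ∠(ZB, BT) = 90.00° ✓; |BT| = 16.30 ✗.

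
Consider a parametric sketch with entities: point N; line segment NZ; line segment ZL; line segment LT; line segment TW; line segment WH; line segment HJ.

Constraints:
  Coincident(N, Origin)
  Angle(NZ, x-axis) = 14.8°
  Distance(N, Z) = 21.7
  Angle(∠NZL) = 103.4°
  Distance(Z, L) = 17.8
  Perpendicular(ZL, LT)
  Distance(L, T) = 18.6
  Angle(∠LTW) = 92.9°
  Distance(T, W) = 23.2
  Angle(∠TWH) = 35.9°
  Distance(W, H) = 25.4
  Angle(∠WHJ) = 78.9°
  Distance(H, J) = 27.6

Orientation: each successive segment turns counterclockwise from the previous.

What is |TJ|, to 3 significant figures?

13.5

N is at the origin; NZ runs at 14.8° with length 21.7, so Z = (21.0, 5.54). ∠NZL = 103.4° gives ZL at 91.4° from the x-axis; with |ZL| = 17.8, L = (20.5, 23.3). The perpendicularity gives LT at right angles to ZL, so LT runs at -179°; with |LT| = 18.6, T = (1.95, 22.9). ∠LTW = 92.9° gives TW at -91.5° from the x-axis; with |TW| = 23.2, W = (1.34, -0.309). ∠TWH = 35.9° gives WH at 52.6° from the x-axis; with |WH| = 25.4, H = (16.8, 19.9). ∠WHJ = 78.9° gives HJ at 154° from the x-axis; with |HJ| = 27.6, J = (-7.97, 32.1). Then |TJ| = |J − T| = 13.5.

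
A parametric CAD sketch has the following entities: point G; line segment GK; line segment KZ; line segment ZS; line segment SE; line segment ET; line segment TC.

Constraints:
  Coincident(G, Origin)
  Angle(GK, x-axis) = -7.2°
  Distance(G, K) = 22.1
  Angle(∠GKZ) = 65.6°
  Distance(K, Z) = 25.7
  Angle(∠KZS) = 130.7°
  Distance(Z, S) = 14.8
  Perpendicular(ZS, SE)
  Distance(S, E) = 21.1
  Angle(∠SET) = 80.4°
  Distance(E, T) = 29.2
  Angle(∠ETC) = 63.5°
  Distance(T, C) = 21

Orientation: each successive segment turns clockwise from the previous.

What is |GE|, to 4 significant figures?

11.32

∠KZS = 130.7° gives ZS at -170.9° from the x-axis; with |ZS| = 14.8, S = (-6.154, -27.00). ZS ⟂ SE, so SE runs at 99.10°; with |SE| = 21.1, E = (-9.492, -6.166). Then |GE| = |E − G| = 11.32.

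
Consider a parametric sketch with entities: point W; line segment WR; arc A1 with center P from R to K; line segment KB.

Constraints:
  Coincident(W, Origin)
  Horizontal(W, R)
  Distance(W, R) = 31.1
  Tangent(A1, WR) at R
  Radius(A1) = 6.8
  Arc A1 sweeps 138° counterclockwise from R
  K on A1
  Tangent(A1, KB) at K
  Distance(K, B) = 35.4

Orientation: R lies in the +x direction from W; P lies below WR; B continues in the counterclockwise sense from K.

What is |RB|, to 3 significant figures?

41.7

W is at the origin; W and R share the same y with |WR| = 31.1 and R on the +x side, so R = (31.1, 0.00). Since A1 is tangent to WR there, PR ⟂ WR, so P = R + (0, -6.8) = (31.1, -6.80). On A1, R sits at bearing 90° from P; a 138° counterclockwise sweep puts K at bearing 228°, so K = P + 6.8·(cos 228°, sin 228°) = (26.5, -11.9). Since A1 is tangent to KB there, PK ⟂ KB, so KB runs along (−sin 228°, cos 228°); with |KB| = 35.4, B = (52.9, -35.5). Then |RB| = |B − R| = 41.7.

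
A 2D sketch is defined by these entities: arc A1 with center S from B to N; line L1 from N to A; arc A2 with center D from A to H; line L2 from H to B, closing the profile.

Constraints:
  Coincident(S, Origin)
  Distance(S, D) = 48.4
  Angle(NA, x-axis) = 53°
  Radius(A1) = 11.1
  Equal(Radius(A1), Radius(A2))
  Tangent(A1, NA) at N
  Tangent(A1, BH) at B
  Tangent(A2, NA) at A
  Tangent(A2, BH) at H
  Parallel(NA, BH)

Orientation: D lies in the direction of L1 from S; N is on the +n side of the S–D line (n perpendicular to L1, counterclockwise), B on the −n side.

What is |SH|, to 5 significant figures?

49.657

The slot axis is L1's direction at 53.0°, so u = (cos 53.0°, sin 53.0°) = (0.60182, 0.79864) and n = (−sin 53.0°, cos 53.0°) = (-0.79864, 0.60182). S is at the origin and D lies 48.4 along u from S, so D = 48.4·u = (29.128, 38.654). Tangency of A1 to both parallel lines with radius 11.1 puts N and B at S ± 11.1·n: N = (-8.8649, 6.6801), B = (8.8649, -6.6801). Equal radii place A and H the same way about D: A = D + 11.1·n = (20.263, 45.334), H = D − 11.1·n = (37.993, 31.974). Then |SH| = |H − S| = 49.657.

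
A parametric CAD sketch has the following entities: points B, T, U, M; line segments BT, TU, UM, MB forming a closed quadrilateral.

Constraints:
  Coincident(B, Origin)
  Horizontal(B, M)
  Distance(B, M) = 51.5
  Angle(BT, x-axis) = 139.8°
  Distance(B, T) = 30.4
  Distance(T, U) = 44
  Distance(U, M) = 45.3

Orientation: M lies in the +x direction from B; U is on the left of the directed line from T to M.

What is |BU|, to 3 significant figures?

37.0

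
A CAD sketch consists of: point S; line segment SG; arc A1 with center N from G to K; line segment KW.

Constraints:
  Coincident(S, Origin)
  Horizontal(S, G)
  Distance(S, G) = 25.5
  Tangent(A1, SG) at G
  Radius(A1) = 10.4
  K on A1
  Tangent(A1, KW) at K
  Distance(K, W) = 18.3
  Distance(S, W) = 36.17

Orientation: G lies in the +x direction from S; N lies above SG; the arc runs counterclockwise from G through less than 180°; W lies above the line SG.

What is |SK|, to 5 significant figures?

37.263

Checks: |NK| = 10.40 ✓; ∠(NK, KW) = 90.00° ✓; |KW| = 18.30 ✓; |SW| = 36.17 ✓.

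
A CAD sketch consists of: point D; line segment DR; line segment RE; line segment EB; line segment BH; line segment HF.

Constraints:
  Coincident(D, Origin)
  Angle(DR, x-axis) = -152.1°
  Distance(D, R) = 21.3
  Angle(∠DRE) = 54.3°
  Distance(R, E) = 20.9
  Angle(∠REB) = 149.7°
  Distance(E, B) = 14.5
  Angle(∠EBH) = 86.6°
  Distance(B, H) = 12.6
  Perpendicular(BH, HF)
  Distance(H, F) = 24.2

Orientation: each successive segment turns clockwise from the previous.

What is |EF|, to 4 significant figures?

15.25

∠EBH = 86.6° gives BH at -41.50° from the x-axis; with |BH| = 12.6, H = (2.396, 13.80). The perpendicularity gives HF at right angles to BH, so HF runs at -131.5°; with |HF| = 24.2, F = (-13.64, -4.323). Then |EF| = |F − E| = 15.25.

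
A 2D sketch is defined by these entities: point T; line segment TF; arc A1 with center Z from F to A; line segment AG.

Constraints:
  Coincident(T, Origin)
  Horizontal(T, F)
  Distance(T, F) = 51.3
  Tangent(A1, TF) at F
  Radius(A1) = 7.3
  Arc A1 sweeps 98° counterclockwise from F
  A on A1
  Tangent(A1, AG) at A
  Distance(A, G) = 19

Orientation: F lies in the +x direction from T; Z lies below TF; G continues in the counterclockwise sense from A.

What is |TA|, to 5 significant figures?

44.849

T is at the origin; TF is horizontal with |TF| = 51.3 and F on the +x side, so F = (51.300, 0.0000). Since A1 is tangent to TF there, ZF ⟂ TF, so Z = F + (0, -7.3) = (51.300, -7.3000). On A1, F sits at bearing 90° from Z; a 98° counterclockwise sweep puts A at bearing 188°, so A = Z + 7.3·(cos 188°, sin 188°) = (44.071, -8.3160). Then |TA| = |A − T| = 44.849.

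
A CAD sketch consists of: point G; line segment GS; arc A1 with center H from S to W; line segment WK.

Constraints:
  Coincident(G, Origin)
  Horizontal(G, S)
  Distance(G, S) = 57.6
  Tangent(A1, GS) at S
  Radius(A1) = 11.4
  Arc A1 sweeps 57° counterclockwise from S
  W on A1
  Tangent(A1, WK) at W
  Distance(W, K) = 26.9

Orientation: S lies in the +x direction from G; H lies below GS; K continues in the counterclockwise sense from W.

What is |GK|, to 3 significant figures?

43.4

G is at the origin; G and S share the same y with |GS| = 57.6 and S on the +x side, so S = (57.6, 0.00). Tangency of A1 to GS means the radius HS is perpendicular to GS, so H = S + (0, -11.4) = (57.6, -11.4). On A1, S sits at bearing 90° from H; a 57° counterclockwise sweep puts W at bearing 147°, so W = H + 11.4·(cos 147°, sin 147°) = (48.0, -5.19). Tangency of A1 to WK means the radius HW is perpendicular to WK, so WK runs along (−sin 147°, cos 147°); with |WK| = 26.9, K = (33.4, -27.8). Then |GK| = |K − G| = 43.4.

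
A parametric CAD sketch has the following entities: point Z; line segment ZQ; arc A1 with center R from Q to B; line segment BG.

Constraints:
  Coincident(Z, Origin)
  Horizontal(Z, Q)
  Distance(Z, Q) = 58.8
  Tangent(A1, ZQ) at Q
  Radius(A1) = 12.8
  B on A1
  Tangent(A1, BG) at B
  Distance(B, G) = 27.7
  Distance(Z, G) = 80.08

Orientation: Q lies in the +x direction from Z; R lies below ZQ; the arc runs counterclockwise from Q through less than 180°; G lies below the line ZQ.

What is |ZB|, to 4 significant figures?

53.91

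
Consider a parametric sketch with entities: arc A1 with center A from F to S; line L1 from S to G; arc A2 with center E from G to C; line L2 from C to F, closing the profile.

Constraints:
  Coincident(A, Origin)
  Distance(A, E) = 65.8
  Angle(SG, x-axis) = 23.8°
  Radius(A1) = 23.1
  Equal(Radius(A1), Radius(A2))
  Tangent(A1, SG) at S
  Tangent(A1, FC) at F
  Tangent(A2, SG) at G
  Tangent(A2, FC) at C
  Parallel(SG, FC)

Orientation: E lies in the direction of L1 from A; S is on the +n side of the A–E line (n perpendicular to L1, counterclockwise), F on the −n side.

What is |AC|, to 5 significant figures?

69.737

The slot axis is L1's direction at 23.8°, so u = (cos 23.8°, sin 23.8°) = (0.91496, 0.40355) and n = (−sin 23.8°, cos 23.8°) = (-0.40355, 0.91496). A is at the origin and E lies 65.8 along u from A, so E = 65.8·u = (60.204, 26.553). Tangency of A1 to both parallel lines with radius 23.1 puts S and F at A ± 23.1·n: S = (-9.3219, 21.136), F = (9.3219, -21.136). Equal radii place G and C the same way about E: G = E + 23.1·n = (50.882, 47.689), C = E − 23.1·n = (69.526, 5.4177). Then |AC| = |C − A| = 69.737.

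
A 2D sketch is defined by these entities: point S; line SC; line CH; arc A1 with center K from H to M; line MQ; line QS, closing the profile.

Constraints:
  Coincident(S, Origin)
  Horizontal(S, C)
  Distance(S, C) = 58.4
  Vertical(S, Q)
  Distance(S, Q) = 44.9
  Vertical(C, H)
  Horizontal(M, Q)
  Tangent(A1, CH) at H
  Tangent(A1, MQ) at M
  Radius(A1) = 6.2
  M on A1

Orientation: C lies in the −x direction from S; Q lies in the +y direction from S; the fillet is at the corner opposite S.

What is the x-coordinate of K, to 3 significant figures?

-52.2

S is at the origin; S and C share the same y with |SC| = 58.4 and C on the −x side, so C = (-58.4, 0.00). S and Q share the same x with |SQ| = 44.9 and Q on the +y side, so Q = (0.00, 44.9). The virtual corner opposite S is at (-58.4, 44.9). Tangency of A1 to CH means the radius KH is perpendicular to CH and the tangent condition forces KM to be normal to MQ, with radius 6.2, so the center K sits 6.2 in from both sides at K = (-52.2, 38.7). So K.x = -52.2.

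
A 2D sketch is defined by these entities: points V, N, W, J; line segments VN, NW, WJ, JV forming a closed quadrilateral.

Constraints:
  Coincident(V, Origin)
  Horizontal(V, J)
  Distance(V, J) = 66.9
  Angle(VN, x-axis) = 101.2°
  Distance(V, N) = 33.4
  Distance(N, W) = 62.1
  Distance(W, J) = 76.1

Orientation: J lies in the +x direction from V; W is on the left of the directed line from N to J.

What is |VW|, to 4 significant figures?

83.10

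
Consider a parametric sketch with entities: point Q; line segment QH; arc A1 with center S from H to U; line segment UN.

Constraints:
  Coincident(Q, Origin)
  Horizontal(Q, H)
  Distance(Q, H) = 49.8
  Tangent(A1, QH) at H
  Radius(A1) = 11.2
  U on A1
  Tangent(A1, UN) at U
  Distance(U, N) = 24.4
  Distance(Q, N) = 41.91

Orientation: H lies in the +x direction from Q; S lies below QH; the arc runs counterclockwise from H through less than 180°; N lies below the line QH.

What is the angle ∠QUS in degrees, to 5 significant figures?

166.85°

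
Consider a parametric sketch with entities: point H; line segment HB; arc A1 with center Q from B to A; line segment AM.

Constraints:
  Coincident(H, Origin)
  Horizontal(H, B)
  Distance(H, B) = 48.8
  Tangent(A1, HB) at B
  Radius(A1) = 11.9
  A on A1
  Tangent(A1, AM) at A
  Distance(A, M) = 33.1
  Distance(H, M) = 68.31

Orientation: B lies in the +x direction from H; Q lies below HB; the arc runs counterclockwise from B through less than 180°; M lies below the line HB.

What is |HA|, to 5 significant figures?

41.000

H is at the origin; HB is horizontal with |HB| = 48.8 and B on the +x side, so B = (48.800, 0.0000). Tangency of A1 to HB means the radius QB is perpendicular to HB, so Q = B + (0, -11.9) = (48.800, -11.900). Since QA ⟂ AM (tangency), |QM| = √(11.9² + 33.1²) = 35.174 regardless of where A sits on A1. So M lies on both circle(H, 68.31) and circle(Q, 35.174); the below-HB intersection is M = (49.507, -47.067). A is the foot of the tangent from M: A = (37.685, -16.150).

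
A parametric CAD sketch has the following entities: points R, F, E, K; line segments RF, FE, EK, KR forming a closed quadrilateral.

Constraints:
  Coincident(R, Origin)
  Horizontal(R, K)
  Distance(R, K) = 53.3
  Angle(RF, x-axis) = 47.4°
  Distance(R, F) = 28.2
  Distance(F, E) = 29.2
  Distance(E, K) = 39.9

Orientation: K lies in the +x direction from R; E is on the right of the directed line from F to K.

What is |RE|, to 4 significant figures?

16.33

R is at the origin; RK is horizontal with |RK| = 53.3 and K in +x, so K = (53.3, 0). RF runs at 47.4° with |RF| = 28.2, so F = (19.09, 20.76). E is determined by |FE| = 29.2 and |EK| = 39.9 together: it lies at the intersection of circle(F, 29.2) and circle(K, 39.9). With |FK| = 40.02, the foot of the radical line on FK is 10.77 from F and the perpendicular offset is √(29.2² − 10.77²) = 27.14. Taking the right-of-FK solution: E = (14.22, -8.033).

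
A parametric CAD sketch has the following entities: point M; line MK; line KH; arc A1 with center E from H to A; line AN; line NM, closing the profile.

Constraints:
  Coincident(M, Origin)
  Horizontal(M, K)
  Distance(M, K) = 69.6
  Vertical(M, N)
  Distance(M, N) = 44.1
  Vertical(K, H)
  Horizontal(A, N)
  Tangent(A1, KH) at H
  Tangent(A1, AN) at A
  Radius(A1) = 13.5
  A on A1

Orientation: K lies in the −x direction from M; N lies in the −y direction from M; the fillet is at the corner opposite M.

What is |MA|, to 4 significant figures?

71.36

M is at the origin; MK is horizontal with |MK| = 69.6 and K on the −x side, so K = (-69.60, 0.000). MN is vertical with |MN| = 44.1 and N on the −y side, so N = (0.000, -44.10). The virtual corner opposite M is at (-69.60, -44.10). Tangency of A1 to KH means the radius EH is perpendicular to KH and the tangent condition forces EA to be normal to AN, with radius 13.5, so the center E sits 13.5 in from both sides at E = (-56.10, -30.60). That places the tangent points at H = (-69.60, -30.60) on KH and A = (-56.10, -44.10) on AN. Then |MA| = |A − M| = 71.36.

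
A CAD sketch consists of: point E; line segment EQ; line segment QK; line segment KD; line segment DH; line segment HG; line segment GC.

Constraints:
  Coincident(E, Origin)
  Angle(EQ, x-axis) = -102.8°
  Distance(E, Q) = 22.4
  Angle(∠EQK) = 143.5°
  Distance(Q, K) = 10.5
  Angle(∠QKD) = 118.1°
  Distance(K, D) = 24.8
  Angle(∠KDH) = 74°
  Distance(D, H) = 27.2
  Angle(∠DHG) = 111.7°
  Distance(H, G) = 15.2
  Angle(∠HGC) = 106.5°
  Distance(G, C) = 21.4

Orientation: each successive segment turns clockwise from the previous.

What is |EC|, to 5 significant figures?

23.957

∠DHG = 111.7° gives HG at -15.500° from the x-axis; with |HG| = 15.2, G = (-4.9524, -2.1185). ∠HGC = 106.5° gives GC at -89.000° from the x-axis; with |GC| = 21.4, C = (-4.5790, -23.515). Then |EC| = |C − E| = 23.957.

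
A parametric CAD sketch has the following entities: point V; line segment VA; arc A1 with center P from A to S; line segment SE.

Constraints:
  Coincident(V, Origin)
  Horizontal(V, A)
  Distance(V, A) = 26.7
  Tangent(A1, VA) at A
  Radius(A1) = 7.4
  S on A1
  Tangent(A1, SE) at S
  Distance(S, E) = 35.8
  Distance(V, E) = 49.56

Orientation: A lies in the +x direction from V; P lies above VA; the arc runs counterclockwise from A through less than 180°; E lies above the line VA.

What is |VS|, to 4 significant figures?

35.10

V is at the origin; V and A share the same y with |VA| = 26.7 and A on the +x side, so A = (26.70, 0.000). Since A1 is tangent to VA there, PA ⟂ VA, so P = A + (0, 7.4) = (26.70, 7.400). Since PS ⟂ SE (tangency), |PE| = √(7.4² + 35.8²) = 36.56 regardless of where S sits on A1. So E lies on both circle(V, 49.56) and circle(P, 36.56); the above-VA intersection is E = (23.21, 43.79). S is the foot of the tangent from E: S = (33.77, 9.583).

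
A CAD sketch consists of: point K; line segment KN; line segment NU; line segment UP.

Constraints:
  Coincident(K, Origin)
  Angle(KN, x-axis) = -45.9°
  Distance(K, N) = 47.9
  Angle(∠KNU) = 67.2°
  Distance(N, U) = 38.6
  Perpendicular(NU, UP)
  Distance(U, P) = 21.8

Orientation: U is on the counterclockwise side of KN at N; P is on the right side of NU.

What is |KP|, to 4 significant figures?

68.93

K is at the origin; KN runs at -45.9° with length 47.9, so N = 47.9·(cos -45.9°, sin -45.9°) = (33.33, -34.40). ∠KNU = 67.2°, so NU runs at -45.9° + (180° − 67.2°) = 66.90° from the x-axis; with |NU| = 38.6, U = N + 38.6·(cos 66.90°, sin 66.90°) = (48.48, 1.107). NU ⟂ UP; with |UP| = 21.8 on the right of NU, P = U + 21.8·(0.9198, -0.3923) = (68.53, -7.446). Then |KP| = |P − K| = 68.93.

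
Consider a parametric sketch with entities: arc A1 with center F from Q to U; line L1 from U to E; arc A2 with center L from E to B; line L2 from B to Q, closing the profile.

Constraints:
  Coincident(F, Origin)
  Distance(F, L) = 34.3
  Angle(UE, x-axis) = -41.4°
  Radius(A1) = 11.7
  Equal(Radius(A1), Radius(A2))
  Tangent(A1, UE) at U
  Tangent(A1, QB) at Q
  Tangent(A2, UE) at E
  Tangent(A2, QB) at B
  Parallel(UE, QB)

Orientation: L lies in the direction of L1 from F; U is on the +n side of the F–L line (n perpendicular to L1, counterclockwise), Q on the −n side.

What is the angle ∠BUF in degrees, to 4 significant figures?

55.70°

Tangency of A1 to both parallel lines with radius 11.7 puts U and Q at F ± 11.7·n: U = (7.737, 8.776), Q = (-7.737, -8.776). Equal radii place E and B the same way about L: E = L + 11.7·n = (33.47, -13.91), B = L − 11.7·n = (17.99, -31.46). Then cos ∠BUF = UB·UF / (|UB||UF|), giving 55.70°.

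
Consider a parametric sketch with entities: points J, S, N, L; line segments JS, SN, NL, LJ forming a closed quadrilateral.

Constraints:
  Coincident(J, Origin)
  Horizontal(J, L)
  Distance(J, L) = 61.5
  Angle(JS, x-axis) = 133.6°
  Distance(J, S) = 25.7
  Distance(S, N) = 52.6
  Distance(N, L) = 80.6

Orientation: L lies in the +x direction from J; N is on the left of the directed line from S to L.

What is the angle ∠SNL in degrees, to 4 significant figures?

71.86°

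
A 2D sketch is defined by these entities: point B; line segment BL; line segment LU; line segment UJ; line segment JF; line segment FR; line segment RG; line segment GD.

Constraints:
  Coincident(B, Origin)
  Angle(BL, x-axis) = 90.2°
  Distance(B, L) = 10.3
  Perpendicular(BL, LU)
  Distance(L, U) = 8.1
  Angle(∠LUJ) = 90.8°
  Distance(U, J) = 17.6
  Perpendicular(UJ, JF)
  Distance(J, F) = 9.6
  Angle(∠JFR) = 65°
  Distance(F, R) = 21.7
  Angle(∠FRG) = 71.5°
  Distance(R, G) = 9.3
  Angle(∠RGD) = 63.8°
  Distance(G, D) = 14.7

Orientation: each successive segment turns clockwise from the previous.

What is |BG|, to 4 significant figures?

15.69

B is at the origin; BL runs at 90.2° with length 10.3, so L = (-0.03595, 10.30). BL is perpendicular to LU, so LU runs at 0.2000°; with |LU| = 8.1, U = (8.064, 10.33). ∠LUJ = 90.8° gives UJ at -89.00° from the x-axis; with |UJ| = 17.6, J = (8.371, -7.269). UJ ⟂ JF, so JF runs at -179.0°; with |JF| = 9.6, F = (-1.227, -7.437). ∠JFR = 65.0° gives FR at 66.00° from the x-axis; with |FR| = 21.7, R = (7.599, 12.39). ∠FRG = 71.5° gives RG at -42.50° from the x-axis; with |RG| = 9.3, G = (14.46, 6.104). Then |BG| = |G − B| = 15.69.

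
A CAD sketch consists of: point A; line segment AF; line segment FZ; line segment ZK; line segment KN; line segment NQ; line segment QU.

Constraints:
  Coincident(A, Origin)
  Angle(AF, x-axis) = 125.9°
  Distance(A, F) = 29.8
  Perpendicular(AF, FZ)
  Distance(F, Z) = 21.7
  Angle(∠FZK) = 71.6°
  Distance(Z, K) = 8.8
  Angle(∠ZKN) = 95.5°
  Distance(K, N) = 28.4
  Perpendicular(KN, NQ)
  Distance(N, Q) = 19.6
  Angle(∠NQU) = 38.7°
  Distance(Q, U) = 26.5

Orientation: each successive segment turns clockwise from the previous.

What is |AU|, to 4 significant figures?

24.12

KN is perpendicular to NQ, so NQ runs at 113.0°; with |NQ| = 19.6, Q = (-31.05, 35.42). ∠NQU = 38.7° gives QU at -28.30° from the x-axis; with |QU| = 26.5, U = (-7.718, 22.85). Then |AU| = |U − A| = 24.12.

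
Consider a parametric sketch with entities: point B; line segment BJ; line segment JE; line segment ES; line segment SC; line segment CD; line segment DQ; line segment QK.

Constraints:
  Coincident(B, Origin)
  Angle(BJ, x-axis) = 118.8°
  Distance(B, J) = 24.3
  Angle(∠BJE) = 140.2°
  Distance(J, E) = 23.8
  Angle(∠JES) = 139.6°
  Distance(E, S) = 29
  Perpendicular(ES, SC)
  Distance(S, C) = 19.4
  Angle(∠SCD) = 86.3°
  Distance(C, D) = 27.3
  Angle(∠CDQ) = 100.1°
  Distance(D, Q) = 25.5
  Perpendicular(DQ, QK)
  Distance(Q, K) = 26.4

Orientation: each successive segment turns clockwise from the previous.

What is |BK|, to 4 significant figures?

68.92

B is at the origin; BJ runs at 118.8° with length 24.3, so J = (-11.71, 21.29). ∠BJE = 140.2° gives JE at 79.00° from the x-axis; with |JE| = 23.8, E = (-7.165, 44.66). ∠JES = 139.6° gives ES at 38.60° from the x-axis; with |ES| = 29.0, S = (15.50, 62.75). The perpendicularity gives SC at right angles to ES, so SC runs at -51.40°; with |SC| = 19.4, C = (27.60, 47.59). ∠SCD = 86.3° gives CD at -145.1° from the x-axis; with |CD| = 27.3, D = (5.212, 31.97). ∠CDQ = 100.1° gives DQ at 135.0° from the x-axis; with |DQ| = 25.5, Q = (-12.82, 50.00). The perpendicularity gives QK at right angles to DQ, so QK runs at 45.00°; with |QK| = 26.4, K = (5.848, 68.67). Then |BK| = |K − B| = 68.92.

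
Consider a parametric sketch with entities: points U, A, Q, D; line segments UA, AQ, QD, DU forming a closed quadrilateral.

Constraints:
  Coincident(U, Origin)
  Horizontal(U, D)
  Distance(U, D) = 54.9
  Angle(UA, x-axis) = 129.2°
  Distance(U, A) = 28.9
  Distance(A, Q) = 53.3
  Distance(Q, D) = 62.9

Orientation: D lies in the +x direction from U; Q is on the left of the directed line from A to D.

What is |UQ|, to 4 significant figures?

59.85

Checks: |AQ| = 53.30 ✓; |QD| = 62.90 ✓.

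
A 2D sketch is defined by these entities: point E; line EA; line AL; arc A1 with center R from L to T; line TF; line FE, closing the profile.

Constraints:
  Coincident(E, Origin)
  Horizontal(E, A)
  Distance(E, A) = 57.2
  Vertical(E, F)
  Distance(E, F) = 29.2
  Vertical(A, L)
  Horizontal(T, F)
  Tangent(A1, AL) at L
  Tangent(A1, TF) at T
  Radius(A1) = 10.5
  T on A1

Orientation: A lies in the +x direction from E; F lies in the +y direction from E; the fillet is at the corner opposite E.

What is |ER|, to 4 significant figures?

50.30

E is at the origin; E and A share the same y with |EA| = 57.2 and A on the +x side, so A = (57.20, 0.000). EF is vertical with |EF| = 29.2 and F on the +y side, so F = (0.000, 29.20). The virtual corner opposite E is at (57.20, 29.20). Since A1 is tangent to AL there, RL ⟂ AL and the tangent condition forces RT to be normal to TF, with radius 10.5, so the center R sits 10.5 in from both sides at R = (46.70, 18.70). Then |ER| = |R − E| = 50.30.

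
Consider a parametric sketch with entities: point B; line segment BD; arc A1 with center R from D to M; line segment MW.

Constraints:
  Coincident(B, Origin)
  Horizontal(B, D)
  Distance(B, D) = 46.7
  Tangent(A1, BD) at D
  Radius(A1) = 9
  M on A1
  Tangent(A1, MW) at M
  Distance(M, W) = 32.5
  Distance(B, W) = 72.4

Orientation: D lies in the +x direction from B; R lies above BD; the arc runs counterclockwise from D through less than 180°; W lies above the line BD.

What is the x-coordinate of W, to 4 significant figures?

60.50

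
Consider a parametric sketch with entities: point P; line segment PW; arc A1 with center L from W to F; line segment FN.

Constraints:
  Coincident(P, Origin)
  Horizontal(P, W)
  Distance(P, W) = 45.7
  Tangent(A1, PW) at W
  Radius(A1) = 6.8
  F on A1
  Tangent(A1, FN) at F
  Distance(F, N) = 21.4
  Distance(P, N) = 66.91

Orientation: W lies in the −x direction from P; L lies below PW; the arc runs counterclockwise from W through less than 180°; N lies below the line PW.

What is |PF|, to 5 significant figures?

51.258

Checks: |LF| = 6.800 ✓; ∠(LF, FN) = 90.00° ✓; |FN| = 21.40 ✓; |PN| = 66.91 ✓.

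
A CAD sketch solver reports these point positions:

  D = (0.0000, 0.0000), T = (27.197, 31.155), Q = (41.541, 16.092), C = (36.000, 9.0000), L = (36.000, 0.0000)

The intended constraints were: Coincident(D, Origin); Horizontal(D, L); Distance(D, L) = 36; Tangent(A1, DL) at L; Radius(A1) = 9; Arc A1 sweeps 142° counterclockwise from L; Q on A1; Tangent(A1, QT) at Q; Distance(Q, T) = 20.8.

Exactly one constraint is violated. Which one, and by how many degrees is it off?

Tangent(A1, QT) at Q — off by 8.40°.

D = (0.00, 0.00) ✓; D.y = 0.00, L.y = 0.00 ✓; |DL| = 36.00 ✓; ∠(CL, LD) = 90.00° ✓; |CL| = 9.000 ✓; bearing(C→Q) − bearing(C→L) = 142.0° ✓; |CQ| = 9.000 ✓; ∠(CQ, QT) = 98.40° ✗; |QT| = 20.80 ✓.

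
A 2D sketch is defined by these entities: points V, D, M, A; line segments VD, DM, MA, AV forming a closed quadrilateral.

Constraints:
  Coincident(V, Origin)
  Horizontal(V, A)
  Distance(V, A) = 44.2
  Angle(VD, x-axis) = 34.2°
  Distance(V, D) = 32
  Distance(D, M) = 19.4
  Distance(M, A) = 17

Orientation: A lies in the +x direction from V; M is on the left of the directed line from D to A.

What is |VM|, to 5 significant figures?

48.861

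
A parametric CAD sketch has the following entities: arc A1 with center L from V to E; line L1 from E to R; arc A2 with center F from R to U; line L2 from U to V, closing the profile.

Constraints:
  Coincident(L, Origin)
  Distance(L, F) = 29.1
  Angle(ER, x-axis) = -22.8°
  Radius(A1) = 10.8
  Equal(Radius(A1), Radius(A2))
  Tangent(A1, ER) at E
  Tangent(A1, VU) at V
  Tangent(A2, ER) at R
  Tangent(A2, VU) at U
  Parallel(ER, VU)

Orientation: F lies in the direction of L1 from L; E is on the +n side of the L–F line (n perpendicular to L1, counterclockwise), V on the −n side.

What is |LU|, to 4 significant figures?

31.04

The slot axis is L1's direction at -22.8°, so u = (cos -22.8°, sin -22.8°) = (0.9219, -0.3875) and n = (−sin -22.8°, cos -22.8°) = (0.3875, 0.9219). L is at the origin and F lies 29.1 along u from L, so F = 29.1·u = (26.83, -11.28). Tangency of A1 to both parallel lines with radius 10.8 puts E and V at L ± 10.8·n: E = (4.185, 9.956), V = (-4.185, -9.956). Equal radii place R and U the same way about F: R = F + 10.8·n = (31.01, -1.321), U = F − 10.8·n = (22.64, -21.23). Then |LU| = |U − L| = 31.04.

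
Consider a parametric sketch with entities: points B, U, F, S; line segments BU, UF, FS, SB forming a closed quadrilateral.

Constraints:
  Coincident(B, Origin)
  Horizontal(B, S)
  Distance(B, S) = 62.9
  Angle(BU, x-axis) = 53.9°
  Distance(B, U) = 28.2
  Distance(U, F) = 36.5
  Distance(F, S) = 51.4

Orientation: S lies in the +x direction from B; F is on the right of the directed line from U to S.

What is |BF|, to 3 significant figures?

19.0

B is at the origin; B and S share the same y with |BS| = 62.9 and S in +x, so S = (62.9, 0). BU runs at 53.9° with |BU| = 28.2, so U = (16.6, 22.8). F is determined by |UF| = 36.5 and |FS| = 51.4 together: it lies at the intersection of circle(U, 36.5) and circle(S, 51.4). With |US| = 51.6, the foot of the radical line on US is 13.1 from U and the perpendicular offset is √(36.5² − 13.1²) = 34.1. Taking the right-of-US solution: F = (13.3, -13.6).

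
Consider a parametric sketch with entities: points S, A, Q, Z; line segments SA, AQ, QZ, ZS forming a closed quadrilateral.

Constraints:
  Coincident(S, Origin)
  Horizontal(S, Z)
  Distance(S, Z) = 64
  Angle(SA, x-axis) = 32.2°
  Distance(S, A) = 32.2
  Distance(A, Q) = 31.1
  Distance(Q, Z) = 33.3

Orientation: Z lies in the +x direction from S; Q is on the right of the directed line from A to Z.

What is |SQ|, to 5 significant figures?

36.026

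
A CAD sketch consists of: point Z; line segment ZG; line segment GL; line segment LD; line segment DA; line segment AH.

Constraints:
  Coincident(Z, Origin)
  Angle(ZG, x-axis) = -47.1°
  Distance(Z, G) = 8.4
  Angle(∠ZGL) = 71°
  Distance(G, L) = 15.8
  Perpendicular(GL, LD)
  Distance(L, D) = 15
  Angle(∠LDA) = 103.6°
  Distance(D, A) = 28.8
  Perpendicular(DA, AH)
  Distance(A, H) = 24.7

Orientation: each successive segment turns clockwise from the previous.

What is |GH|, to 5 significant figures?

18.139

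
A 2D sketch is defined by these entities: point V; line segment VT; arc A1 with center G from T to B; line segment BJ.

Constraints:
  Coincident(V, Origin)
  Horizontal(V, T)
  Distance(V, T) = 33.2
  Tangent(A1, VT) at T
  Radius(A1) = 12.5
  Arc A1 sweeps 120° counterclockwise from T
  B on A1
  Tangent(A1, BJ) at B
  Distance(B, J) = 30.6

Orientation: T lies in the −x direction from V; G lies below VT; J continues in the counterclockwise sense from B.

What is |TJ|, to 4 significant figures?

45.47

V is at the origin; VT is horizontal with |VT| = 33.2 and T on the −x side, so T = (-33.20, 0.000). A1 meets VT tangentially, so GT is at right angles to VT, so G = T + (0, -12.5) = (-33.20, -12.50). On A1, T sits at bearing 90° from G; a 120° counterclockwise sweep puts B at bearing 210°, so B = G + 12.5·(cos 210°, sin 210°) = (-44.03, -18.75). Since A1 is tangent to BJ there, GB ⟂ BJ, so BJ runs along (−sin 210°, cos 210°); with |BJ| = 30.6, J = (-28.73, -45.25). Then |TJ| = |J − T| = 45.47.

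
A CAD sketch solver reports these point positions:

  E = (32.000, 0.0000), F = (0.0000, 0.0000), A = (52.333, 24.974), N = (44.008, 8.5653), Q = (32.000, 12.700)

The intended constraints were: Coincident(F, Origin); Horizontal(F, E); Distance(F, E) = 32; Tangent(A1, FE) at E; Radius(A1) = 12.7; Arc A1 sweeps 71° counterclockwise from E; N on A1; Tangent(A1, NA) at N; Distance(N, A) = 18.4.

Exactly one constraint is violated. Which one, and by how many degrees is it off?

Tangent(A1, NA) at N — off by 7.90°.

F = (0.00, 0.00) ✓; F.y = 0.00, E.y = 0.00 ✓; |FE| = 32.00 ✓; ∠(QE, EF) = 90.00° ✓; |QE| = 12.70 ✓; bearing(Q→N) − bearing(Q→E) = 71.00° ✓; |QN| = 12.70 ✓; ∠(QN, NA) = 97.90° ✗; |NA| = 18.40 ✓.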